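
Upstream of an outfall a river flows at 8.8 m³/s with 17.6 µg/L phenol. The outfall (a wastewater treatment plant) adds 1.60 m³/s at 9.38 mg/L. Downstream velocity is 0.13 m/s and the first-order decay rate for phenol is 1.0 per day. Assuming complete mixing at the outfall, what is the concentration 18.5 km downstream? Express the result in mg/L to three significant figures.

17.6 µg/L = 0.0176 mg/L.
After complete mixing, C₀ = (1.6·9.38 + 8.8·0.0176) / 10.4 = 1.458 mg/L.
Travel time t = 1.85e+04 m / 0.13 m/s = 1.423e+05 s = 1.647 d.
C = 1.458·exp(−1.0·1.647) = 1.458·0.1926 = 0.2808 mg/L.

0.281 mg/L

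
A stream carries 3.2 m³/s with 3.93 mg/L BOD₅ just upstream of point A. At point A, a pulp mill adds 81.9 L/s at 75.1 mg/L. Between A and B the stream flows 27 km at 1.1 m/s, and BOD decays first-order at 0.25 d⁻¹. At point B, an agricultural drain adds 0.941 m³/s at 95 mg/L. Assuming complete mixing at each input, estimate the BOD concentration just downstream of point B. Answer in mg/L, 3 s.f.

81.9 L/s = 0.0819 m³/s.
After input A: C = (3.2·3.93 + 0.0819·75.1) / 3.282 = 5.706 mg/L.
Over the 27 km reach to input B (t = 2.455e+04 s = 0.2841 d), decay gives C = 5.706·exp(−0.25·0.2841) = 5.315 mg/L.
After input B: C = (3.282·5.315 + 0.941·95) / 4.223 = 25.3 mg/L.

25.3 mg/L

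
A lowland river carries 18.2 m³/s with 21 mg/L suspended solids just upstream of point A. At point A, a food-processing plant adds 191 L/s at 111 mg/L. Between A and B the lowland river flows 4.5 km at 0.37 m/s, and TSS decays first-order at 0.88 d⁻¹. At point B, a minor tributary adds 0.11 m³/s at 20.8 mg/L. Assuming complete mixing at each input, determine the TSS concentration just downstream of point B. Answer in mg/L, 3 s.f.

19.4 mg/L

191 L/s = 0.191 m³/s.
After input A: C = (18.2·21 + 0.191·111) / 18.39 = 21.93 mg/L.
Over the 4.5 km reach to input B (t = 1.216e+04 s = 0.1408 d), decay gives C = 21.93·exp(−0.88·0.1408) = 19.38 mg/L.
After input B: C = (18.39·19.38 + 0.11·20.8) / 18.5 = 19.39 mg/L.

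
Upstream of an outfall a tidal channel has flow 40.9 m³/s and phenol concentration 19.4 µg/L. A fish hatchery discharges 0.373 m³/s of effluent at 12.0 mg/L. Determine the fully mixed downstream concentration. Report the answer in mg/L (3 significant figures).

0.128 mg/L

19.4 µg/L = 0.0194 mg/L.
By mass balance at complete mixing, C = (0.373·12 + 40.9·0.0194) / (0.373 + 40.9) = 5.269/41.27 = 0.1277 mg/L.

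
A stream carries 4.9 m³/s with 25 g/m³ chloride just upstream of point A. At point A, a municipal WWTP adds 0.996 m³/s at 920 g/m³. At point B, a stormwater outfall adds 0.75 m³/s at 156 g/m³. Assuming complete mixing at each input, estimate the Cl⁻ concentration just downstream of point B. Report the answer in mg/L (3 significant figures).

After input A: C = (4.9·25 + 0.996·920) / 5.896 = 176.2 mg/L.
After input B: C = (5.896·176.2 + 0.75·156) / 6.646 = 173.9 mg/L.

174 mg/L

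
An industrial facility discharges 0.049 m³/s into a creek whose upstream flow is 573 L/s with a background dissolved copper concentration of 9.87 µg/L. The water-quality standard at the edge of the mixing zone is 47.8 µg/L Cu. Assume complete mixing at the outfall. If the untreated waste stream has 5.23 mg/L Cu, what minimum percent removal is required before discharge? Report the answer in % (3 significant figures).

90.6 %

573 L/s = 0.573 m³/s.
9.87 µg/L = 0.00987 mg/L.
47.8 µg/L = 0.0478 mg/L.
Mass balance: 0.0478·0.622 = 0.049·Cₑ + 0.573·0.00987.
Cₑ = (0.02973 − 0.005656) / 0.049 = 0.4913 mg/L.
Required removal = 1 − 0.4913/5.23 = 90.61 %.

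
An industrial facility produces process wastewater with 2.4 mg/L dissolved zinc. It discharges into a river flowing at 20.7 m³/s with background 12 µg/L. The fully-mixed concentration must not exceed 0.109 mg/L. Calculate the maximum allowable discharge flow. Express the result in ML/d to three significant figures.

75.7 ML/d

12 µg/L = 0.012 mg/L.
Mass balance at complete mixing: C_std·(Q_w + Q_r) = Q_w·C_e + Q_r·C_b.
Rearranging, Q_w = Q_r·(C_std − C_b)/(C_e − C_std) = 20.7·(0.109 − 0.012) / (2.4 − 0.109) = 0.8764 m³/s.
= 75.72 ML/d.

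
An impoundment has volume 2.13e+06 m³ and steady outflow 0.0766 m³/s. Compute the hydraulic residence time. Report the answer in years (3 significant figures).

0.881 yr

Q = 0.0766 m³/s × 3.156e+07 s/yr = 2.417e+06 m³/yr.
Hydraulic residence time τ = V/Q = 2.13e+06/2.417e+06 = 0.8811 yr.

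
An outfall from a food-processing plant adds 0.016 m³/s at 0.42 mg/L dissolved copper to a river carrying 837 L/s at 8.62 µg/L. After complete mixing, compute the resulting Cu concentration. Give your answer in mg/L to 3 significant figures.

0.0163 mg/L

837 L/s = 0.837 m³/s.
8.62 µg/L = 0.00862 mg/L.
Conservation of mass across the mixing zone: C = (0.016·0.42 + 0.837·0.00862) / (0.016 + 0.837) = 0.01393/0.853 = 0.01634 mg/L.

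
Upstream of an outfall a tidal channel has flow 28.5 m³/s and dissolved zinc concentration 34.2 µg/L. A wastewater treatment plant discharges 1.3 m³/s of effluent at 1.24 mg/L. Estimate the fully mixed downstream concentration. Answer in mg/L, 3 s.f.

34.2 µg/L = 0.0342 mg/L.
Flow-weighted mixing gives C = (1.3·1.24 + 28.5·0.0342) / (1.3 + 28.5) = 2.587/29.8 = 0.0868 mg/L.

0.0868 mg/L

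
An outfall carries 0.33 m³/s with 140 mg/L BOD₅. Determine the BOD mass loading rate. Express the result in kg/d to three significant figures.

3990 kg/d

Mass flux = Q·C = 0.33 m³/s × 140 g/m³ = 46.2 g/s.
= 46.2 g/s × 86.4 = 3992 kg/d.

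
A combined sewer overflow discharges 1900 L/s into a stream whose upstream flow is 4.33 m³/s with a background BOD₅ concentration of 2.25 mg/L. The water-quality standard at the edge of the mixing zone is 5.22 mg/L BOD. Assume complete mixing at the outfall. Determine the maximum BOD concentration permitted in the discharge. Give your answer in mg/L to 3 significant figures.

12.0 mg/L

1900 L/s = 1.9 m³/s.
Mass balance: 5.22·6.23 = 1.9·Cₑ + 4.33·2.25.
Cₑ = (32.52 − 9.742) / 1.9 = 11.99 mg/L.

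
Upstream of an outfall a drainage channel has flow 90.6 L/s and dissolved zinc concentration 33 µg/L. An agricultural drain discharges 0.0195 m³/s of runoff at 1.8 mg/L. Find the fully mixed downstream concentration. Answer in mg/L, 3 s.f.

0.346 mg/L

90.6 L/s = 0.0906 m³/s.
33 µg/L = 0.033 mg/L.
Flow-weighted mixing gives C = (0.0195·1.8 + 0.0906·0.033) / (0.0195 + 0.0906) = 0.03809/0.1101 = 0.346 mg/L.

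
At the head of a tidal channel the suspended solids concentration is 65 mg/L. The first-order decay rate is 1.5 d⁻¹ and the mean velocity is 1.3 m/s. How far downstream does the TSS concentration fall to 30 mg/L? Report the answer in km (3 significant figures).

From C = C₀·e^(−kt), t = ln(C₀/C)/k = ln(65/30)/1.5 = 0.7732/1.5 = 0.5155 d.
Distance = v·t = 1.3 m/s × 4.454e+04 s = 5.79e+04 m = 57.9 km.

57.9 km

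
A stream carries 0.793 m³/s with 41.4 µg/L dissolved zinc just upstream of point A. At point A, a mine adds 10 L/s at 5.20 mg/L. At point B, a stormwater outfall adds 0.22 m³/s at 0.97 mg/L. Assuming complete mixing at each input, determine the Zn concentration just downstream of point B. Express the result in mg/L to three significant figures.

0.292 mg/L

41.4 µg/L = 0.0414 mg/L.
10 L/s = 0.01 m³/s.
After input A: C = (0.793·0.0414 + 0.01·5.2) / 0.803 = 0.1056 mg/L.
After input B: C = (0.803·0.1056 + 0.22·0.97) / 1.023 = 0.2915 mg/L.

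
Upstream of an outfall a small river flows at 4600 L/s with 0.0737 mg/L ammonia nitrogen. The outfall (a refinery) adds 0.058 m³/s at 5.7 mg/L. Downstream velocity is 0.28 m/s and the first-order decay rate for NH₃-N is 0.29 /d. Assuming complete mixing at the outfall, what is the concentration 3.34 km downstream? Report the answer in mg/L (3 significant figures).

4600 L/s = 4.6 m³/s.
After complete mixing, C₀ = (0.058·5.7 + 4.6·0.0737) / 4.658 = 0.1438 mg/L.
Travel time t = 3340 m / 0.28 m/s = 1.193e+04 s = 0.1381 d.
C = 0.1438·exp(−0.29·0.1381) = 0.1438·0.9608 = 0.1381 mg/L.

0.138 mg/L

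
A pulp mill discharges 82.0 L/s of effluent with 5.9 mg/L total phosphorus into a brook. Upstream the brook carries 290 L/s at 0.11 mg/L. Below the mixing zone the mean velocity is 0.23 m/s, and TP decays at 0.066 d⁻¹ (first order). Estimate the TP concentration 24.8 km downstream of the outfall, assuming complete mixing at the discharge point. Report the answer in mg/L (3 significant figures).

1.28 mg/L

82.0 L/s = 0.082 m³/s.
290 L/s = 0.29 m³/s.
After complete mixing, C₀ = (0.082·5.9 + 0.29·0.11) / 0.372 = 1.386 mg/L.
Travel time t = 2.48e+04 m / 0.23 m/s = 1.078e+05 s = 1.248 d.
C = 1.386·exp(−0.066·1.248) = 1.386·0.9209 = 1.277 mg/L.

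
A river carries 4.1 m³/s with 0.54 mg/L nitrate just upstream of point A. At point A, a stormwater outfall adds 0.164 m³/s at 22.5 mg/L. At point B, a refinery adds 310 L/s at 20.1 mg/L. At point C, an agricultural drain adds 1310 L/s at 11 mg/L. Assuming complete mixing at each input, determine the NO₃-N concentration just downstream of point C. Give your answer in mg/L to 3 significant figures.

After input A: C = (4.1·0.54 + 0.164·22.5) / 4.264 = 1.385 mg/L.
310 L/s = 0.31 m³/s.
After input B: C = (4.264·1.385 + 0.31·20.1) / 4.574 = 2.653 mg/L.
1310 L/s = 1.31 m³/s.
After input C: C = (4.574·2.653 + 1.31·11) / 5.884 = 4.511 mg/L.

4.51 mg/L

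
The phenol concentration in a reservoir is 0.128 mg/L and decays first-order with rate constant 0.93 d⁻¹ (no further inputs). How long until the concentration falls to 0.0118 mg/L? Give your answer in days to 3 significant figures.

t = ln(C₀/C)/k = ln(0.128/0.0118)/0.93 = 2.384/0.93 = 2.563 d.

2.56 d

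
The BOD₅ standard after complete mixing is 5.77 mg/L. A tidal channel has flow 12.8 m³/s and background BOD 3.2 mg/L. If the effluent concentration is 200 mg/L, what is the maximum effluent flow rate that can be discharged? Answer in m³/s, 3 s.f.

Mass balance at complete mixing: C_std·(Q_w + Q_r) = Q_w·C_e + Q_r·C_b.
Rearranging, Q_w = Q_r·(C_std − C_b)/(C_e − C_std) = 12.8·(5.77 − 3.2) / (200 − 5.77) = 0.1694 m³/s.

0.169 m³/s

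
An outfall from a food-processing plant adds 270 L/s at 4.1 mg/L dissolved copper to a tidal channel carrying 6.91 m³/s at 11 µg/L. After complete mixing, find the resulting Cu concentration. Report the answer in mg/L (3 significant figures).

0.165 mg/L

270 L/s = 0.27 m³/s.
11 µg/L = 0.011 mg/L.
Conservation of mass across the mixing zone: C = (0.27·4.1 + 6.91·0.011) / (0.27 + 6.91) = 1.183/7.18 = 0.1648 mg/L.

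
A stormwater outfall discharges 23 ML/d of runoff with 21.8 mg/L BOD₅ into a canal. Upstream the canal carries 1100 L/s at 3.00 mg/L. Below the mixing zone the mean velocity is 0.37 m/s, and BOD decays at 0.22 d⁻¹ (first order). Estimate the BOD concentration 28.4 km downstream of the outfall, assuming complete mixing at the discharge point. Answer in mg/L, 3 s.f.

23 ML/d = 0.2662 m³/s.
1100 L/s = 1.1 m³/s.
After complete mixing, C₀ = (0.2662·21.8 + 1.1·3) / 1.366 = 6.663 mg/L.
Travel time t = 2.84e+04 m / 0.37 m/s = 7.676e+04 s = 0.8884 d.
C = 6.663·exp(−0.22·0.8884) = 6.663·0.8225 = 5.48 mg/L.

5.48 mg/L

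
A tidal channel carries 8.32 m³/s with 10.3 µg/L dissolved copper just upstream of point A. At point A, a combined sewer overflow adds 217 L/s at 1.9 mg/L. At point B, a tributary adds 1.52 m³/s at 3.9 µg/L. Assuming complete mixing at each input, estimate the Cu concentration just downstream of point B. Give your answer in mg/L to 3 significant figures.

10.3 µg/L = 0.0103 mg/L.
217 L/s = 0.217 m³/s.
After input A: C = (8.32·0.0103 + 0.217·1.9) / 8.537 = 0.05833 mg/L.
3.9 µg/L = 0.0039 mg/L.
After input B: C = (8.537·0.05833 + 1.52·0.0039) / 10.06 = 0.05011 mg/L.

0.0501 mg/L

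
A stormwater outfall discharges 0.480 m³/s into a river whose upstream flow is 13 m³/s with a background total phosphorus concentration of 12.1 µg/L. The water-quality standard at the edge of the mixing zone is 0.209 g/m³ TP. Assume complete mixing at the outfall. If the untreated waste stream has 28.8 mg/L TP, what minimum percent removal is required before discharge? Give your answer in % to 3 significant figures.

80.8 %

12.1 µg/L = 0.0121 mg/L.
Mass balance: 0.209·13.48 = 0.48·Cₑ + 13·0.0121.
Cₑ = (2.817 − 0.1573) / 0.48 = 5.542 mg/L.
Required removal = 1 − 5.542/28.8 = 80.76 %.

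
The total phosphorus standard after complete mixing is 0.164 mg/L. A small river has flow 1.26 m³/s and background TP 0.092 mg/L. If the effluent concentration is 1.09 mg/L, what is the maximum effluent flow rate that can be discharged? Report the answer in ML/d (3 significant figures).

Mass balance at complete mixing: C_std·(Q_w + Q_r) = Q_w·C_e + Q_r·C_b.
Rearranging, Q_w = Q_r·(C_std − C_b)/(C_e − C_std) = 1.26·(0.164 − 0.092) / (1.09 − 0.164) = 0.09797 m³/s.
= 8.465 ML/d.

8.46 ML/d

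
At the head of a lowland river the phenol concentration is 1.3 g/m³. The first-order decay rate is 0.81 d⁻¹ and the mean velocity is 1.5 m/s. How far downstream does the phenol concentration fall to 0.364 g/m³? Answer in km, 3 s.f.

From C = C₀·e^(−kt), t = ln(C₀/C)/k = ln(1.3/0.364)/0.81 = 1.273/0.81 = 1.572 d.
Distance = v·t = 1.5 m/s × 1.358e+05 s = 2.037e+05 m = 203.7 km.

204 km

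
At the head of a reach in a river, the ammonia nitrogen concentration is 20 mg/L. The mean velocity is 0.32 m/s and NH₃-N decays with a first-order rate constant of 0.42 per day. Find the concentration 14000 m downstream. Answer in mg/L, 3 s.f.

16.2 mg/L

Travel time t = 14000 m / 0.32 m/s = 1.4e+04/0.32 = 4.375e+04 s = 0.5064 d.
First-order decay: C = 20·exp(−0.42·0.5064) = 20·0.8084 = 16.17 mg/L.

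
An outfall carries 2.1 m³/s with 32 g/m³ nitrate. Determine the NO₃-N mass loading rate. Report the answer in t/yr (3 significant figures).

2120 t/yr

Mass flux = Q·C = 2.1 m³/s × 32 g/m³ = 67.2 g/s.
= 67.2 g/s × 31.56 = 2121 t/yr.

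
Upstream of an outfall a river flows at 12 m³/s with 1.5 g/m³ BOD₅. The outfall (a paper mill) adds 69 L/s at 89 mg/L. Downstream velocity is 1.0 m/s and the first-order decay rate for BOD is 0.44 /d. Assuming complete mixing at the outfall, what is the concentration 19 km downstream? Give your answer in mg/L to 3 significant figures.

69 L/s = 0.069 m³/s.
After complete mixing, C₀ = (0.069·89 + 12·1.5) / 12.07 = 2 mg/L.
Travel time t = 1.9e+04 m / 1.0 m/s = 1.9e+04 s = 0.2199 d.
C = 2·exp(−0.44·0.2199) = 2·0.9078 = 1.816 mg/L.

1.82 mg/L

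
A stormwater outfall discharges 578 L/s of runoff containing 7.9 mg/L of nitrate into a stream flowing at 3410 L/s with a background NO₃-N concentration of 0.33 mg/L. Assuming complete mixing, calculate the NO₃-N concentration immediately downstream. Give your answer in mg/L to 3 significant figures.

1.43 mg/L

578 L/s = 0.578 m³/s.
3410 L/s = 3.41 m³/s.
By mass balance at complete mixing, C = (0.578·7.9 + 3.41·0.33) / (0.578 + 3.41) = 5.692/3.988 = 1.427 mg/L.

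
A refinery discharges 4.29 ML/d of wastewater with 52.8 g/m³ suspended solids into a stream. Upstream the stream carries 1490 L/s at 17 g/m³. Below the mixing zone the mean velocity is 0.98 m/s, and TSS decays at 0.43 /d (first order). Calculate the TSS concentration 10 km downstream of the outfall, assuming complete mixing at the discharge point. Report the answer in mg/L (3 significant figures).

17.3 mg/L

4.29 ML/d = 0.04965 m³/s.
1490 L/s = 1.49 m³/s.
After complete mixing, C₀ = (0.04965·52.8 + 1.49·17) / 1.54 = 18.15 mg/L.
Travel time t = 1e+04 m / 0.98 m/s = 1.02e+04 s = 0.1181 d.
C = 18.15·exp(−0.43·0.1181) = 18.15·0.9505 = 17.26 mg/L.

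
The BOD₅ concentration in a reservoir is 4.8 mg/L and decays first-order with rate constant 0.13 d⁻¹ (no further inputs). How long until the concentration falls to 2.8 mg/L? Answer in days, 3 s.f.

t = ln(C₀/C)/k = ln(4.8/2.8)/0.13 = 0.539/0.13 = 4.146 d.

4.15 d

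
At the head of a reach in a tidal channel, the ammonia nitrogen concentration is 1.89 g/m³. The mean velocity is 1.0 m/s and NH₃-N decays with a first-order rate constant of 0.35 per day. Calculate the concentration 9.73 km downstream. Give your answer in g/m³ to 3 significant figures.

1.82 g/m³

Travel time t = 9.73 km / 1.0 m/s = 9730/1.0 = 9730 s = 0.1126 d.
First-order decay: C = 1.89·exp(−0.35·0.1126) = 1.89·0.9614 = 1.817 g/m³.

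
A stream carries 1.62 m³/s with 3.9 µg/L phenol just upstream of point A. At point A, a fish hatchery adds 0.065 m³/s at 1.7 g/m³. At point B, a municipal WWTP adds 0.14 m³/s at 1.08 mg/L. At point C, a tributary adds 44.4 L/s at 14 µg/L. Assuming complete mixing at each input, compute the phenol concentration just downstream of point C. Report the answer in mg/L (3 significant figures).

3.9 µg/L = 0.0039 mg/L.
After input A: C = (1.62·0.0039 + 0.065·1.7) / 1.685 = 0.06933 mg/L.
After input B: C = (1.685·0.06933 + 0.14·1.08) / 1.825 = 0.1469 mg/L.
44.4 L/s = 0.0444 m³/s.
14 µg/L = 0.014 mg/L.
After input C: C = (1.825·0.1469 + 0.0444·0.014) / 1.869 = 0.1437 mg/L.

0.144 mg/L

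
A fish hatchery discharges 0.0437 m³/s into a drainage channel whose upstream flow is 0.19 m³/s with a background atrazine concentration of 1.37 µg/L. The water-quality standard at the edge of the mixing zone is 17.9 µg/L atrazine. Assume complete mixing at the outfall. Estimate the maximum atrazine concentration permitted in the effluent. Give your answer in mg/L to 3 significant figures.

0.0898 mg/L

1.37 µg/L = 0.00137 mg/L.
17.9 µg/L = 0.0179 mg/L.
Mass balance: 0.0179·0.2337 = 0.0437·Cₑ + 0.19·0.00137.
Cₑ = (0.004183 − 0.0002603) / 0.0437 = 0.08977 mg/L.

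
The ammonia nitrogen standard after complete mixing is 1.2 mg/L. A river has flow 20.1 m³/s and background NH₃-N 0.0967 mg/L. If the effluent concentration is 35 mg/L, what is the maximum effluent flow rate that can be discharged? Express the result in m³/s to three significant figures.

Mass balance at complete mixing: C_std·(Q_w + Q_r) = Q_w·C_e + Q_r·C_b.
Rearranging, Q_w = Q_r·(C_std − C_b)/(C_e − C_std) = 20.1·(1.2 − 0.0967) / (35 − 1.2) = 0.6561 m³/s.

0.656 m³/s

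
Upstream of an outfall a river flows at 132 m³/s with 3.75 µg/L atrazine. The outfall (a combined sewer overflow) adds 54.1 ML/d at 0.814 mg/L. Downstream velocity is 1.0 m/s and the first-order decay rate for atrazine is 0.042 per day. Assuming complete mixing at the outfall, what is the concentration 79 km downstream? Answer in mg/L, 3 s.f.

54.1 ML/d = 0.6262 m³/s.
3.75 µg/L = 0.00375 mg/L.
After complete mixing, C₀ = (0.6262·0.814 + 132·0.00375) / 132.6 = 0.007575 mg/L.
Travel time t = 7.9e+04 m / 1.0 m/s = 7.9e+04 s = 0.9144 d.
C = 0.007575·exp(−0.042·0.9144) = 0.007575·0.9623 = 0.00729 mg/L.

0.00729 mg/L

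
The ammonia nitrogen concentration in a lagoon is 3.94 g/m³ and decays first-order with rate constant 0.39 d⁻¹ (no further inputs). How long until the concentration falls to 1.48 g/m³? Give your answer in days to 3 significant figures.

t = ln(C₀/C)/k = ln(3.94/1.48)/0.39 = 0.9791/0.39 = 2.511 d.

2.51 d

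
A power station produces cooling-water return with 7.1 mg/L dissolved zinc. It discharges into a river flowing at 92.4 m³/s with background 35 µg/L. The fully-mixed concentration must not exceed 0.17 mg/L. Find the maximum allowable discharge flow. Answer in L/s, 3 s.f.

1800 L/s

35 µg/L = 0.035 mg/L.
Mass balance at complete mixing: C_std·(Q_w + Q_r) = Q_w·C_e + Q_r·C_b.
Rearranging, Q_w = Q_r·(C_std − C_b)/(C_e − C_std) = 92.4·(0.17 − 0.035) / (7.1 − 0.17) = 1.8 m³/s.
= 1800 L/s.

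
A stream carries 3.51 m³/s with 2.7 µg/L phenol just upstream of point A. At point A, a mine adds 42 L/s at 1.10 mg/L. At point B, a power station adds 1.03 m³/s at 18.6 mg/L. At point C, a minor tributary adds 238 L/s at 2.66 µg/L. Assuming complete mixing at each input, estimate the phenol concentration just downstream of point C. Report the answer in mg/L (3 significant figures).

2.7 µg/L = 0.0027 mg/L.
42 L/s = 0.042 m³/s.
After input A: C = (3.51·0.0027 + 0.042·1.1) / 3.552 = 0.01567 mg/L.
After input B: C = (3.552·0.01567 + 1.03·18.6) / 4.582 = 4.193 mg/L.
238 L/s = 0.238 m³/s.
2.66 µg/L = 0.00266 mg/L.
After input C: C = (4.582·4.193 + 0.238·0.00266) / 4.82 = 3.986 mg/L.

3.99 mg/L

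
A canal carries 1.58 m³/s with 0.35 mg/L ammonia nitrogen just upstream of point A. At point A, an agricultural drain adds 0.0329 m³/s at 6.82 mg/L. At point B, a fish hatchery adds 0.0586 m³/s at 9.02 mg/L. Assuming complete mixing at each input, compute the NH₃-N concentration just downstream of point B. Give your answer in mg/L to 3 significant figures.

After input A: C = (1.58·0.35 + 0.0329·6.82) / 1.613 = 0.482 mg/L.
After input B: C = (1.613·0.482 + 0.0586·9.02) / 1.671 = 0.7813 mg/L.

0.781 mg/L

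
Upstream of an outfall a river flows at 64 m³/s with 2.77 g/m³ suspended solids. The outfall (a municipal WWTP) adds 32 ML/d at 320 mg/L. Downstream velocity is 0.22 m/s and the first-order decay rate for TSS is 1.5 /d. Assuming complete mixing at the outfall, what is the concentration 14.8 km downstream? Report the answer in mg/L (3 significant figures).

1.43 mg/L

32 ML/d = 0.3704 m³/s.
After complete mixing, C₀ = (0.3704·320 + 64·2.77) / 64.37 = 4.595 mg/L.
Travel time t = 1.48e+04 m / 0.22 m/s = 6.727e+04 s = 0.7786 d.
C = 4.595·exp(−1.5·0.7786) = 4.595·0.311 = 1.429 mg/L.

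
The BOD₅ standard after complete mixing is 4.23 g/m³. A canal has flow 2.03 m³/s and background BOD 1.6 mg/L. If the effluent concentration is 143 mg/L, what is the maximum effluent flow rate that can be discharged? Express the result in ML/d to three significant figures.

3.32 ML/d

Mass balance at complete mixing: C_std·(Q_w + Q_r) = Q_w·C_e + Q_r·C_b.
Rearranging, Q_w = Q_r·(C_std − C_b)/(C_e − C_std) = 2.03·(4.23 − 1.6) / (143 − 4.23) = 0.03847 m³/s.
= 3.324 ML/d.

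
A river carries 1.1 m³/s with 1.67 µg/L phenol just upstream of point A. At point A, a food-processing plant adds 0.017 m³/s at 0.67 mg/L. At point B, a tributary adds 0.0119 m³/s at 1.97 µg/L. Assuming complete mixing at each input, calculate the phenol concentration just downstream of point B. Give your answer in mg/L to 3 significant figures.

0.0117 mg/L

1.67 µg/L = 0.00167 mg/L.
After input A: C = (1.1·0.00167 + 0.017·0.67) / 1.117 = 0.01184 mg/L.
1.97 µg/L = 0.00197 mg/L.
After input B: C = (1.117·0.01184 + 0.0119·0.00197) / 1.129 = 0.01174 mg/L.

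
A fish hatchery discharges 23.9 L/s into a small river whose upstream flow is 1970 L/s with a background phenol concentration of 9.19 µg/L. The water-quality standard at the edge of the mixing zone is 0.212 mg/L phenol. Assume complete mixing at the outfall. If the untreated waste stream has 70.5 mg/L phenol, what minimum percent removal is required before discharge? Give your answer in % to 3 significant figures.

76.0 %

23.9 L/s = 0.0239 m³/s.
1970 L/s = 1.97 m³/s.
9.19 µg/L = 0.00919 mg/L.
Mass balance: 0.212·1.994 = 0.0239·Cₑ + 1.97·0.00919.
Cₑ = (0.4227 − 0.0181) / 0.0239 = 16.93 mg/L.
Required removal = 1 − 16.93/70.5 = 75.99 %.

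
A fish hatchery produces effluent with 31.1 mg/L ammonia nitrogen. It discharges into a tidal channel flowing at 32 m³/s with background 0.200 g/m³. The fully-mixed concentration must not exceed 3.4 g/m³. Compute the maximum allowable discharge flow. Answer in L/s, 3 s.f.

Mass balance at complete mixing: C_std·(Q_w + Q_r) = Q_w·C_e + Q_r·C_b.
Rearranging, Q_w = Q_r·(C_std − C_b)/(C_e − C_std) = 32·(3.4 − 0.2) / (31.1 − 3.4) = 3.697 m³/s.
= 3697 L/s.

3700 L/s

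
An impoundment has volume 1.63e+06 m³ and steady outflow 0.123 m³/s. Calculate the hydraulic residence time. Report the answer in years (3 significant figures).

0.420 yr

Q = 0.123 m³/s × 3.156e+07 s/yr = 3.882e+06 m³/yr.
Hydraulic residence time τ = V/Q = 1.63e+06/3.882e+06 = 0.4199 yr.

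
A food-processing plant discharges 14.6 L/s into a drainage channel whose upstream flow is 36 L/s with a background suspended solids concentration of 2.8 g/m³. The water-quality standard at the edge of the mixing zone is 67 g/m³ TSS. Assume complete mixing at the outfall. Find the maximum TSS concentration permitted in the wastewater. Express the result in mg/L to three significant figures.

14.6 L/s = 0.0146 m³/s.
36 L/s = 0.036 m³/s.
Mass balance: 67·0.0506 = 0.0146·Cₑ + 0.036·2.8.
Cₑ = (3.39 − 0.1008) / 0.0146 = 225.3 mg/L.

225 mg/L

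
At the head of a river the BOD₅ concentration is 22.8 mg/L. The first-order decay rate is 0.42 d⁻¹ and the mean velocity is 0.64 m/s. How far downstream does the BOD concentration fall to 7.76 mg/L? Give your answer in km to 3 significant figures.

142 km

From C = C₀·e^(−kt), t = ln(C₀/C)/k = ln(22.8/7.76)/0.42 = 1.078/0.42 = 2.566 d.
Distance = v·t = 0.64 m/s × 2.217e+05 s = 1.419e+05 m = 141.9 km.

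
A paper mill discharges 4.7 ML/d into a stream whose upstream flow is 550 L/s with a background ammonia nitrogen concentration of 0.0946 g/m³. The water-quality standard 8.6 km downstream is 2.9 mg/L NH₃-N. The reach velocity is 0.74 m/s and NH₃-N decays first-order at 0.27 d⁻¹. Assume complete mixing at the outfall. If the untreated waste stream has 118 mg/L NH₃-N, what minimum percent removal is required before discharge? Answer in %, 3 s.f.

72.5 %

4.7 ML/d = 0.0544 m³/s.
550 L/s = 0.55 m³/s.
Travel time to the compliance point: t = 8600/0.74 = 1.162e+04 s = 0.1345 d; decay factor exp(−0.27·0.1345) = 0.9643.
So the concentration just after mixing may be at most 2.9/0.9643 = 3.007 mg/L.
Mass balance: 3.007·0.6044 = 0.0544·Cₑ + 0.55·0.0946.
Cₑ = (1.818 − 0.05203) / 0.0544 = 32.46 mg/L.
Required removal = 1 − 32.46/118 = 72.49 %.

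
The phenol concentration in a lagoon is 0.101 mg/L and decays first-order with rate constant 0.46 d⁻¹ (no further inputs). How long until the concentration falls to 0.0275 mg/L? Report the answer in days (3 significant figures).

2.83 d

t = ln(C₀/C)/k = ln(0.101/0.0275)/0.46 = 1.301/0.46 = 2.828 d.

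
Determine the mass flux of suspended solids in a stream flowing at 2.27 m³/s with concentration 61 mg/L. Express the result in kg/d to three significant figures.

12000 kg/d

Mass flux = Q·C = 2.27 m³/s × 61 g/m³ = 138.5 g/s.
= 138.5 g/s × 86.4 = 1.196e+04 kg/d.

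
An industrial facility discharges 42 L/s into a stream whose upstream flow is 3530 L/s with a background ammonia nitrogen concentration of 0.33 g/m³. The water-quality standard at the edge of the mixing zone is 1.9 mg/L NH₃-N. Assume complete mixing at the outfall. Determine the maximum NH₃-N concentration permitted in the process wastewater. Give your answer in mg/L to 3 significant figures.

42 L/s = 0.042 m³/s.
3530 L/s = 3.53 m³/s.
Mass balance: 1.9·3.572 = 0.042·Cₑ + 3.53·0.33.
Cₑ = (6.787 − 1.165) / 0.042 = 133.9 mg/L.

134 mg/L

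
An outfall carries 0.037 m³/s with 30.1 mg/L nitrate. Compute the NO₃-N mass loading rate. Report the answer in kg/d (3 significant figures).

96.2 kg/d

Mass flux = Q·C = 0.037 m³/s × 30.1 g/m³ = 1.114 g/s.
= 1.114 g/s × 86.4 = 96.22 kg/d.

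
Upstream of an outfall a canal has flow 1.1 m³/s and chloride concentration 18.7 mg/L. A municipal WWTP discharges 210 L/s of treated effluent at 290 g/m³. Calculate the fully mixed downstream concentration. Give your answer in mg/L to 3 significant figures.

210 L/s = 0.21 m³/s.
Conservation of mass across the mixing zone: C = (0.21·290 + 1.1·18.7) / (0.21 + 1.1) = 81.47/1.31 = 62.19 mg/L.

62.2 mg/L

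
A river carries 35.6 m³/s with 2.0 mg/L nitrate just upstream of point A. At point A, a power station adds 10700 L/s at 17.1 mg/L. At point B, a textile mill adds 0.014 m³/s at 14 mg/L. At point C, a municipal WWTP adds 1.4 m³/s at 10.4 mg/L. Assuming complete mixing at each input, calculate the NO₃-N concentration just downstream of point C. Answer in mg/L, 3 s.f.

5.64 mg/L

10700 L/s = 10.7 m³/s.
After input A: C = (35.6·2 + 10.7·17.1) / 46.3 = 5.49 mg/L.
After input B: C = (46.3·5.49 + 0.014·14) / 46.31 = 5.492 mg/L.
After input C: C = (46.31·5.492 + 1.4·10.4) / 47.71 = 5.636 mg/L.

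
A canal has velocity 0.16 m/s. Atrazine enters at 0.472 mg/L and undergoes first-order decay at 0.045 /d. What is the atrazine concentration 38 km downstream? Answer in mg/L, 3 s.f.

0.417 mg/L

Travel time t = 38 km / 0.16 m/s = 3.8e+04/0.16 = 2.375e+05 s = 2.749 d.
First-order decay: C = 0.472·exp(−0.045·2.749) = 0.472·0.8836 = 0.4171 mg/L.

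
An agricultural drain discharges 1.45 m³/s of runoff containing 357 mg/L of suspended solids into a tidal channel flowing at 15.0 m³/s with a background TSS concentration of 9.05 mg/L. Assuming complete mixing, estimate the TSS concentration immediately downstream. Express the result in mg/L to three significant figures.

39.7 mg/L

Flow-weighted mixing gives C = (1.45·357 + 15·9.05) / (1.45 + 15) = 653.4/16.45 = 39.72 mg/L.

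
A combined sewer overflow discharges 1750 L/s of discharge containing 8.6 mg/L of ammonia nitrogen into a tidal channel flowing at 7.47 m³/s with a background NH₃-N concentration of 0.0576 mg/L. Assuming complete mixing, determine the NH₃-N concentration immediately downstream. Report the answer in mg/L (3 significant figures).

1.68 mg/L

1750 L/s = 1.75 m³/s.
Flow-weighted mixing gives C = (1.75·8.6 + 7.47·0.0576) / (1.75 + 7.47) = 15.48/9.22 = 1.679 mg/L.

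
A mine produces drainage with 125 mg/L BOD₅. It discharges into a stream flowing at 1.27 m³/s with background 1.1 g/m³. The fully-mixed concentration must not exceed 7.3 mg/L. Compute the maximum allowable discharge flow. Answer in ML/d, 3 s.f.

5.78 ML/d

Mass balance at complete mixing: C_std·(Q_w + Q_r) = Q_w·C_e + Q_r·C_b.
Rearranging, Q_w = Q_r·(C_std − C_b)/(C_e − C_std) = 1.27·(7.3 − 1.1) / (125 − 7.3) = 0.0669 m³/s.
= 5.78 ML/d.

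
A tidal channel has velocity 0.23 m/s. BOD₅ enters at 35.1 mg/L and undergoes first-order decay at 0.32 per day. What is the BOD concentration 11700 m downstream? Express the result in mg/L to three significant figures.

29.1 mg/L

Travel time t = 11700 m / 0.23 m/s = 1.17e+04/0.23 = 5.087e+04 s = 0.5888 d.
First-order decay: C = 35.1·exp(−0.32·0.5888) = 35.1·0.8283 = 29.07 mg/L.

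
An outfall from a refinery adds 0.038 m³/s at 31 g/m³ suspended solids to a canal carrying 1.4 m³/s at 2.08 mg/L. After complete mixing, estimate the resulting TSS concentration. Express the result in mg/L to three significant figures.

Conservation of mass across the mixing zone: C = (0.038·31 + 1.4·2.08) / (0.038 + 1.4) = 4.09/1.438 = 2.844 mg/L.

2.84 mg/L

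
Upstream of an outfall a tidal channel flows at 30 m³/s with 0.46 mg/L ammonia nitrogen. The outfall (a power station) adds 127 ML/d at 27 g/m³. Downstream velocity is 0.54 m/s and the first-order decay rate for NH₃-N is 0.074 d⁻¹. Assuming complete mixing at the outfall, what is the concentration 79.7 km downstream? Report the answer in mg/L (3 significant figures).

1.50 mg/L

127 ML/d = 1.47 m³/s.
After complete mixing, C₀ = (1.47·27 + 30·0.46) / 31.47 = 1.7 mg/L.
Travel time t = 7.97e+04 m / 0.54 m/s = 1.476e+05 s = 1.708 d.
C = 1.7·exp(−0.074·1.708) = 1.7·0.8813 = 1.498 mg/L.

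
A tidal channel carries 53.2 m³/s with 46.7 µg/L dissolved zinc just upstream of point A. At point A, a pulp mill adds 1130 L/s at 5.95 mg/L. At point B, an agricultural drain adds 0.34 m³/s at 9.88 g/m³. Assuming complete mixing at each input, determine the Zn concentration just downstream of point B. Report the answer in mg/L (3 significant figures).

0.230 mg/L

46.7 µg/L = 0.0467 mg/L.
1130 L/s = 1.13 m³/s.
After input A: C = (53.2·0.0467 + 1.13·5.95) / 54.33 = 0.1695 mg/L.
After input B: C = (54.33·0.1695 + 0.34·9.88) / 54.67 = 0.2299 mg/L.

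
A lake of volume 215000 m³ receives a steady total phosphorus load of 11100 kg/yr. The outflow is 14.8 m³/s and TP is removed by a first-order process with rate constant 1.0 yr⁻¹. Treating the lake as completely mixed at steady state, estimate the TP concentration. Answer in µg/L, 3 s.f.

Outflow Q = 14.8 m³/s × 3.156e+07 s/yr = 4.671e+08 m³/yr.
Steady-state CSTR mass balance: W = Q·C + k·V·C, so C = W/(Q + kV).
Q + kV = 4.671e+08 + 1.0·215000 = 4.673e+08 m³/yr.
C = 11100/4.673e+08 = 2.376e-05 kg/m³ = 0.02376 mg/L = 23.76 µg/L.

23.8 µg/L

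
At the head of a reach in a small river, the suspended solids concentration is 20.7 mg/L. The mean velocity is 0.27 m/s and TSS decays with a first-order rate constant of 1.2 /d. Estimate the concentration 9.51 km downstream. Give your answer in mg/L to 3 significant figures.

12.7 mg/L

Travel time t = 9.51 km / 0.27 m/s = 9510/0.27 = 3.522e+04 s = 0.4077 d.
First-order decay: C = 20.7·exp(−1.2·0.4077) = 20.7·0.6131 = 12.69 mg/L.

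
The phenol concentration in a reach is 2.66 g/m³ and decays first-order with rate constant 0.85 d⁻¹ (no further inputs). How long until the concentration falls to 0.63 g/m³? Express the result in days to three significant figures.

1.69 d

t = ln(C₀/C)/k = ln(2.66/0.63)/0.85 = 1.44/0.85 = 1.695 d.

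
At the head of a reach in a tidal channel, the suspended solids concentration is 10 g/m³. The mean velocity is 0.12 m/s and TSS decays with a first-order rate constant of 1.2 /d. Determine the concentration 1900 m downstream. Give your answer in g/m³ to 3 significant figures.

Travel time t = 1900 m / 0.12 m/s = 1900/0.12 = 1.583e+04 s = 0.1833 d.
First-order decay: C = 10·exp(−1.2·0.1833) = 10·0.8026 = 8.026 g/m³.

8.03 g/m³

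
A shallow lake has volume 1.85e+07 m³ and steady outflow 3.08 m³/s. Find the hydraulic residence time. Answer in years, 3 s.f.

Q = 3.08 m³/s × 3.156e+07 s/yr = 9.72e+07 m³/yr.
Hydraulic residence time τ = V/Q = 1.85e+07/9.72e+07 = 0.1903 yr.

0.190 yr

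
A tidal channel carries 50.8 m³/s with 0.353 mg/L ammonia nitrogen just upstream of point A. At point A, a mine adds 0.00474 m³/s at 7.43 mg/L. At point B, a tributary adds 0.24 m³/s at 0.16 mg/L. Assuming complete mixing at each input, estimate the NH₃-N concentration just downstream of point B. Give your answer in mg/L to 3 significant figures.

0.353 mg/L

After input A: C = (50.8·0.353 + 0.00474·7.43) / 50.8 = 0.3537 mg/L.
After input B: C = (50.8·0.3537 + 0.24·0.16) / 51.04 = 0.3527 mg/L.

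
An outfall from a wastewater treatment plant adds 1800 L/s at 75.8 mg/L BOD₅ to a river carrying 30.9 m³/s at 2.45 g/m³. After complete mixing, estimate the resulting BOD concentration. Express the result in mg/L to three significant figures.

1800 L/s = 1.8 m³/s.
By mass balance at complete mixing, C = (1.8·75.8 + 30.9·2.45) / (1.8 + 30.9) = 212.1/32.7 = 6.488 mg/L.

6.49 mg/L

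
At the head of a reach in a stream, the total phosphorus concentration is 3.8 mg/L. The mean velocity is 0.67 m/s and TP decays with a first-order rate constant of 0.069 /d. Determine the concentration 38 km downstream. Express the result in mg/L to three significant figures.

3.63 mg/L

Travel time t = 38 km / 0.67 m/s = 3.8e+04/0.67 = 5.672e+04 s = 0.6564 d.
First-order decay: C = 3.8·exp(−0.069·0.6564) = 3.8·0.9557 = 3.632 mg/L.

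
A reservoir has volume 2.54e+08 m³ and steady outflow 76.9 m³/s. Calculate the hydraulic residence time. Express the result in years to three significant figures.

Q = 76.9 m³/s × 3.156e+07 s/yr = 2.427e+09 m³/yr.
Hydraulic residence time τ = V/Q = 2.54e+08/2.427e+09 = 0.1047 yr.

0.105 yr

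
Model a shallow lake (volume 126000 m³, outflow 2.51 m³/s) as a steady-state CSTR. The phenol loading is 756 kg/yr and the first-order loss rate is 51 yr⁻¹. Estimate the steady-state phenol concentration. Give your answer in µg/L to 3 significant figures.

8.83 µg/L

Outflow Q = 2.51 m³/s × 3.156e+07 s/yr = 7.921e+07 m³/yr.
Steady-state CSTR mass balance: W = Q·C + k·V·C, so C = W/(Q + kV).
Q + kV = 7.921e+07 + 51·126000 = 8.564e+07 m³/yr.
C = 756/8.564e+07 = 8.828e-06 kg/m³ = 0.008828 mg/L = 8.828 µg/L.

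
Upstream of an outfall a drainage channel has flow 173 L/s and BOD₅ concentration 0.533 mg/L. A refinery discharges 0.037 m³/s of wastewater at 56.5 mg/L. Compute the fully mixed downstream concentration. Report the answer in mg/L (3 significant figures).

10.4 mg/L

173 L/s = 0.173 m³/s.
By mass balance at complete mixing, C = (0.037·56.5 + 0.173·0.533) / (0.037 + 0.173) = 2.183/0.21 = 10.39 mg/L.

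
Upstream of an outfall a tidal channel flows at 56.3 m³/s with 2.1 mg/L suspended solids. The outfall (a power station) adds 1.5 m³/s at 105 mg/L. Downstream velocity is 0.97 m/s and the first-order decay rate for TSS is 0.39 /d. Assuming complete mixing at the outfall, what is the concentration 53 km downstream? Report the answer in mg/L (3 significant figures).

After complete mixing, C₀ = (1.5·105 + 56.3·2.1) / 57.8 = 4.77 mg/L.
Travel time t = 5.3e+04 m / 0.97 m/s = 5.464e+04 s = 0.6324 d.
C = 4.77·exp(−0.39·0.6324) = 4.77·0.7814 = 3.728 mg/L.

3.73 mg/L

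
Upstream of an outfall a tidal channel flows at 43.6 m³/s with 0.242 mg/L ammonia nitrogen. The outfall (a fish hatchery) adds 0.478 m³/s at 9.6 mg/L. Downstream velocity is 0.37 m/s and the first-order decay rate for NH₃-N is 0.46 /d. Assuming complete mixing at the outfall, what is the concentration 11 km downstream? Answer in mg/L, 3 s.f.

0.293 mg/L

After complete mixing, C₀ = (0.478·9.6 + 43.6·0.242) / 44.08 = 0.3435 mg/L.
Travel time t = 1.1e+04 m / 0.37 m/s = 2.973e+04 s = 0.3441 d.
C = 0.3435·exp(−0.46·0.3441) = 0.3435·0.8536 = 0.2932 mg/L.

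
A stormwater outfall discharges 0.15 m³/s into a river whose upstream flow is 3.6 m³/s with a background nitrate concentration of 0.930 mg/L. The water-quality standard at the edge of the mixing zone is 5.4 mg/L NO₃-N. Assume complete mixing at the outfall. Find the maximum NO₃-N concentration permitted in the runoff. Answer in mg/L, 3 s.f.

Mass balance: 5.4·3.75 = 0.15·Cₑ + 3.6·0.93.
Cₑ = (20.25 − 3.348) / 0.15 = 112.7 mg/L.

113 mg/L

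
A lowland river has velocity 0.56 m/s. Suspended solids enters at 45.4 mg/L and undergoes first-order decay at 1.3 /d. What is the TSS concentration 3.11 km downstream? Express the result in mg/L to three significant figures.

41.8 mg/L

Travel time t = 3.11 km / 0.56 m/s = 3110/0.56 = 5554 s = 0.06428 d.
First-order decay: C = 45.4·exp(−1.3·0.06428) = 45.4·0.9198 = 41.76 mg/L.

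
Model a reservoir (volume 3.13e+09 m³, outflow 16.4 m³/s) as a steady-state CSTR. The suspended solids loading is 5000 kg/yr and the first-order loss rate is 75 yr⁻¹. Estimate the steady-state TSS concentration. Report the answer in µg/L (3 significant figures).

0.0213 µg/L

Outflow Q = 16.4 m³/s × 3.156e+07 s/yr = 5.175e+08 m³/yr.
Steady-state CSTR mass balance: W = Q·C + k·V·C, so C = W/(Q + kV).
Q + kV = 5.175e+08 + 75·3.13e+09 = 2.353e+11 m³/yr.
C = 5000/2.353e+11 = 2.125e-08 kg/m³ = 2.125e-05 mg/L = 0.02125 µg/L.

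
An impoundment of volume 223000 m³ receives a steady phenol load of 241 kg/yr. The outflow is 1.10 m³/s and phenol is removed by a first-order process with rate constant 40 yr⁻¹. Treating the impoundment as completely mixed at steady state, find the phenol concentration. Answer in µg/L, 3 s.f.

Outflow Q = 1.10 m³/s × 3.156e+07 s/yr = 3.471e+07 m³/yr.
Steady-state CSTR mass balance: W = Q·C + k·V·C, so C = W/(Q + kV).
Q + kV = 3.471e+07 + 40·223000 = 4.363e+07 m³/yr.
C = 241/4.363e+07 = 5.523e-06 kg/m³ = 0.005523 mg/L = 5.523 µg/L.

5.52 µg/L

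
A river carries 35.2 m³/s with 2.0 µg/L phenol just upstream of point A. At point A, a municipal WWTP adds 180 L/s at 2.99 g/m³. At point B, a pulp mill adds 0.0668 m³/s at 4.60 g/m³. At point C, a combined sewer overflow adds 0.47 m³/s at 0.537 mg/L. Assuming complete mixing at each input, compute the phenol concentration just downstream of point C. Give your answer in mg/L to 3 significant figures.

0.0325 mg/L

2.0 µg/L = 0.002 mg/L.
180 L/s = 0.18 m³/s.
After input A: C = (35.2·0.002 + 0.18·2.99) / 35.38 = 0.0172 mg/L.
After input B: C = (35.38·0.0172 + 0.0668·4.6) / 35.45 = 0.02584 mg/L.
After input C: C = (35.45·0.02584 + 0.47·0.537) / 35.92 = 0.03253 mg/L.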